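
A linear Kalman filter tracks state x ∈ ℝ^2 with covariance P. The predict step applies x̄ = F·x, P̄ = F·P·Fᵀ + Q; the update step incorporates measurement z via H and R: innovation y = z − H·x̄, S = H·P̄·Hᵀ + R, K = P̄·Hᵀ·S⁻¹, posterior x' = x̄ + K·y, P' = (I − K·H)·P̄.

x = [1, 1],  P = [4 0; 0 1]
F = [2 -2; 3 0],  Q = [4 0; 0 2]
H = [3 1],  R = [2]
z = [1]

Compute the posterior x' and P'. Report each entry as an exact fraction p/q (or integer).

x̄ = F·x = [0, 3]
P̄ = F·P·Fᵀ + Q = [24 24; 24 38]
y = z − H·x̄ = [-2]
S = H·P̄·Hᵀ + R = [400]
K = P̄·Hᵀ·S⁻¹ = [6/25; 11/40]
x' = x̄ + K·y = [-12/25, 49/20]
P' = (I − K·H)·P̄ = [24/25 -12/5; -12/5 31/4]

x' = [-12/25, 49/20]
P' = [24/25 -12/5; -12/5 31/4]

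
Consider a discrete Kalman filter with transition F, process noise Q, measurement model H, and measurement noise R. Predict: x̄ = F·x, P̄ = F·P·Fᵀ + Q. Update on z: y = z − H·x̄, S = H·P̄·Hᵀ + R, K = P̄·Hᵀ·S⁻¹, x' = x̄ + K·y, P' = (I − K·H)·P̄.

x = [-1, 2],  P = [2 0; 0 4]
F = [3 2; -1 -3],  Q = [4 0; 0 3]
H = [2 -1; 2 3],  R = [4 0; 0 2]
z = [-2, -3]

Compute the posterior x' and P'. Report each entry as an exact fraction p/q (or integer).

x' = [-24283/21695, -1258/4339]
P' = [12654/21695 -1340/4339; -1340/4339 1612/4339]

x̄ = F·x = [1, -5]
P̄ = F·P·Fᵀ + Q = [38 -30; -30 41]
y = z − H·x̄ = [-9, 10]
S = H·P̄·Hᵀ + R = [317 -91; -91 163]
K = P̄·Hᵀ·S⁻¹ = [8002/21695 2604/21695; -1073/4339 1078/4339]
x' = x̄ + K·y = [-24283/21695, -1258/4339]
P' = (I − K·H)·P̄ = [12654/21695 -1340/4339; -1340/4339 1612/4339]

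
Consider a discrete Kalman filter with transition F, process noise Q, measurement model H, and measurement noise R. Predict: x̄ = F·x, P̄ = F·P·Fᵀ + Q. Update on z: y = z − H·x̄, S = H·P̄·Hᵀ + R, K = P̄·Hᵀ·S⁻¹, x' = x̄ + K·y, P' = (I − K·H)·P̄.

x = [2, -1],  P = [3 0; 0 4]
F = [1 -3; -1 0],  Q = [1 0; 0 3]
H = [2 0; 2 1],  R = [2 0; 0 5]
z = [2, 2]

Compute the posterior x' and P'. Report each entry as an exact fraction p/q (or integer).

x' = [1195/1021, -998/1021]
P' = [431/1021 -477/1021; -477/1021 3264/1021]

x̄ = F·x = [5, -2]
P̄ = F·P·Fᵀ + Q = [40 -3; -3 6]
y = z − H·x̄ = [-8, -6]
S = H·P̄·Hᵀ + R = [162 154; 154 159]
K = P̄·Hᵀ·S⁻¹ = [431/1021 77/1021; -477/1021 462/1021]
x' = x̄ + K·y = [1195/1021, -998/1021]
P' = (I − K·H)·P̄ = [431/1021 -477/1021; -477/1021 3264/1021]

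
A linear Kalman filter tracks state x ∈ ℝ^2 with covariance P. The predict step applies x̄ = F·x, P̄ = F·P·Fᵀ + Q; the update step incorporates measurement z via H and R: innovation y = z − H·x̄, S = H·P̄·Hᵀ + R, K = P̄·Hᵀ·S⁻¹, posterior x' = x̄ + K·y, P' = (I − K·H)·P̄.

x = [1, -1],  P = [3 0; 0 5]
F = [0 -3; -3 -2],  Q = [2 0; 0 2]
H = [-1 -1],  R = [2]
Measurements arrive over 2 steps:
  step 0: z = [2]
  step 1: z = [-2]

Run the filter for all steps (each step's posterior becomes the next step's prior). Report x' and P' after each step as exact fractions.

step 0: x' = [83/79, -3], P' = [1497/158 -17/2; -17/2 19/2]
step 1: x' = [-113/1457, 3416/1457], P' = [72327/2914 -66955/2914; -66955/2914 67253/2914]

step 0: x̄ = F·x = [3, -1]
step 0: P̄ = F·P·Fᵀ + Q = [47 30; 30 49]
step 0: y = z − H·x̄ = [4]
step 0: S = H·P̄·Hᵀ + R = [158]
step 0: K = P̄·Hᵀ·S⁻¹ = [-77/158; -1/2]
step 0: x' = x̄ + K·y = [83/79, -3]
step 0: P' = (I − K·H)·P̄ = [1497/158 -17/2; -17/2 19/2]
step 1: x̄ = F·x = [9, 225/79]
step 1: P̄ = F·P·Fᵀ + Q = [175/2 -39/2; -39/2 3677/158]
step 1: y = z − H·x̄ = [778/79]
step 1: S = H·P̄·Hᵀ + R = [5828/79]
step 1: K = P̄·Hᵀ·S⁻¹ = [-1343/1457; -149/2914]
step 1: x' = x̄ + K·y = [-113/1457, 3416/1457]
step 1: P' = (I − K·H)·P̄ = [72327/2914 -66955/2914; -66955/2914 67253/2914]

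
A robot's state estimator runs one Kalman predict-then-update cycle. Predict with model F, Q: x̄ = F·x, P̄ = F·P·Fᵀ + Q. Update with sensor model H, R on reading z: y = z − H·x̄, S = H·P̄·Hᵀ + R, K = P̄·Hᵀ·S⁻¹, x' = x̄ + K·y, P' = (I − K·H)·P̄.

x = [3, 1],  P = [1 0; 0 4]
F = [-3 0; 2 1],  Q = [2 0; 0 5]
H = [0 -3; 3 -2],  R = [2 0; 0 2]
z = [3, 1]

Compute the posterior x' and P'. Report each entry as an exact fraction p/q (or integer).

x̄ = F·x = [-9, 7]
P̄ = F·P·Fᵀ + Q = [11 -6; -6 13]
y = z − H·x̄ = [24, 42]
S = H·P̄·Hᵀ + R = [119 132; 132 225]
K = P̄·Hᵀ·S⁻¹ = [-210/1039 331/1039; -989/3117 -88/9351]
x' = x̄ + K·y = [-489/1039, -3149/3117]
P' = (I − K·H)·P̄ = [314/1039 140/1039; 140/1039 1978/9351]

x' = [-489/1039, -3149/3117]
P' = [314/1039 140/1039; 140/1039 1978/9351]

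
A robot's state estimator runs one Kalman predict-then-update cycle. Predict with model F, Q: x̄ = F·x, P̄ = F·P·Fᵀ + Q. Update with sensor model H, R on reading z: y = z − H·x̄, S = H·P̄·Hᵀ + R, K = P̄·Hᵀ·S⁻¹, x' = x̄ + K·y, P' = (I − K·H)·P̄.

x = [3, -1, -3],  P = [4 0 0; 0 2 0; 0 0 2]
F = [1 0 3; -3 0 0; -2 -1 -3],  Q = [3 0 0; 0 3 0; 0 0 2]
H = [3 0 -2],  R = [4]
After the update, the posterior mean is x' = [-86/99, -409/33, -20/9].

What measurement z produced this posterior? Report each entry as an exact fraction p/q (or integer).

z = [2]

x̄ = F·x = [-6, -9, 4]
P̄ = F·P·Fᵀ + Q = [25 -12 -26; -12 39 24; -26 24 38]
S = H·P̄·Hᵀ + R = [693]
K = P̄·Hᵀ·S⁻¹ = [127/693; -4/33; -2/9]
x' − x̄ = [508/99, -112/33, -56/9] = K·y
y = (KᵀK)⁻¹·Kᵀ·(x' − x̄) = [28]
z = y + H·x̄ = [28] + [-26] = [2]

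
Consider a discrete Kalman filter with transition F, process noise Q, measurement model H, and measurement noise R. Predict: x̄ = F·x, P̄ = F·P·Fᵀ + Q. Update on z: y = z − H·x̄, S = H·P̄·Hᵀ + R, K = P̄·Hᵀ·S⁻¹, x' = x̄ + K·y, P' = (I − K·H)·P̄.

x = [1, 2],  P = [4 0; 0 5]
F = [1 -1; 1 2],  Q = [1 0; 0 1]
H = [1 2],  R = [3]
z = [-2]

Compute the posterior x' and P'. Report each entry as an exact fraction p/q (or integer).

x̄ = F·x = [-1, 5]
P̄ = F·P·Fᵀ + Q = [10 -6; -6 25]
y = z − H·x̄ = [-11]
S = H·P̄·Hᵀ + R = [89]
K = P̄·Hᵀ·S⁻¹ = [-2/89; 44/89]
x' = x̄ + K·y = [-67/89, -39/89]
P' = (I − K·H)·P̄ = [886/89 -446/89; -446/89 289/89]

x' = [-67/89, -39/89]
P' = [886/89 -446/89; -446/89 289/89]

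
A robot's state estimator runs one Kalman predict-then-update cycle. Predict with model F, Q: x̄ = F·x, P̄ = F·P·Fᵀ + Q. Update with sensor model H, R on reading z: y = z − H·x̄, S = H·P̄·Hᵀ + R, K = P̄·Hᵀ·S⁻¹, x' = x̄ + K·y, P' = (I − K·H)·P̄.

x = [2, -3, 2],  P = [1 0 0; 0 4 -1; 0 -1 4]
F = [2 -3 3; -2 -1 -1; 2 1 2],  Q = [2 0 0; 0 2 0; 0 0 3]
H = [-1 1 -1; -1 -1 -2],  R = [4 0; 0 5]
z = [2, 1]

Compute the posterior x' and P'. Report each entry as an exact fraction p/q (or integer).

x' = [16552/5747, 8222/5747, -15788/5747]
P' = [111831/5747 41663/5747 -68972/5747; 41663/5747 24835/5747 -28064/5747; -68972/5747 -28064/5747 47928/5747]

x̄ = F·x = [19, -3, 5]
P̄ = F·P·Fᵀ + Q = [96 -4 19; -4 12 -13; 19 -13 23]
y = z − H·x̄ = [29, 27]
S = H·P̄·Hᵀ + R = [207 200; 200 221]
K = P̄·Hᵀ·S⁻¹ = [-299/5747 -3110/5747; 2809/5747 -2074/5747; -1755/5747 236/5747]
x' = x̄ + K·y = [16552/5747, 8222/5747, -15788/5747]
P' = (I − K·H)·P̄ = [111831/5747 41663/5747 -68972/5747; 41663/5747 24835/5747 -28064/5747; -68972/5747 -28064/5747 47928/5747]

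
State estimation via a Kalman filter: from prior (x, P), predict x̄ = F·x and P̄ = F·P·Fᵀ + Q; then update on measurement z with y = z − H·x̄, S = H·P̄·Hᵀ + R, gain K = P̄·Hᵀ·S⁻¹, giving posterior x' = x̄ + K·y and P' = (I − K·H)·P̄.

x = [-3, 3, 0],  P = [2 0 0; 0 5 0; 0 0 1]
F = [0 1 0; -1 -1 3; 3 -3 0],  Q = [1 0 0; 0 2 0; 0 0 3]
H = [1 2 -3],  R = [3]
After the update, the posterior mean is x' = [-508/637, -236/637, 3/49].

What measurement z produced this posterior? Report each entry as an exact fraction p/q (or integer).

x̄ = F·x = [3, 0, -18]
P̄ = F·P·Fᵀ + Q = [6 -5 -15; -5 18 9; -15 9 66]
S = H·P̄·Hᵀ + R = [637]
K = P̄·Hᵀ·S⁻¹ = [41/637; 4/637; -15/49]
x' − x̄ = [-2419/637, -236/637, 885/49] = K·y
y = (KᵀK)⁻¹·Kᵀ·(x' − x̄) = [-59]
z = y + H·x̄ = [-59] + [57] = [-2]

z = [-2]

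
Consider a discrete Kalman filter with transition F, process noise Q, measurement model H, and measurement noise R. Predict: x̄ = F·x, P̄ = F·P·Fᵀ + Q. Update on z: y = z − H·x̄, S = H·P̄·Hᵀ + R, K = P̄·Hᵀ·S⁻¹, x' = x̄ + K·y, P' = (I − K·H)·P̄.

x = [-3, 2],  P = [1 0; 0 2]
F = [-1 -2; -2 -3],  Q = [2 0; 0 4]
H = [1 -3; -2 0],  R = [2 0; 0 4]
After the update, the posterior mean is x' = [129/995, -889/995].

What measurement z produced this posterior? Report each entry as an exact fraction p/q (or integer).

z = [3, -1]

x̄ = F·x = [-1, 0]
P̄ = F·P·Fᵀ + Q = [11 14; 14 26]
S = H·P̄·Hᵀ + R = [163 62; 62 48]
K = P̄·Hᵀ·S⁻¹ = [-31/995 -416/995; -334/995 -149/995]
x' − x̄ = [1124/995, -889/995] = K·y
y = (KᵀK)⁻¹·Kᵀ·(x' − x̄) = [4, -3]
z = y + H·x̄ = [4, -3] + [-1, 2] = [3, -1]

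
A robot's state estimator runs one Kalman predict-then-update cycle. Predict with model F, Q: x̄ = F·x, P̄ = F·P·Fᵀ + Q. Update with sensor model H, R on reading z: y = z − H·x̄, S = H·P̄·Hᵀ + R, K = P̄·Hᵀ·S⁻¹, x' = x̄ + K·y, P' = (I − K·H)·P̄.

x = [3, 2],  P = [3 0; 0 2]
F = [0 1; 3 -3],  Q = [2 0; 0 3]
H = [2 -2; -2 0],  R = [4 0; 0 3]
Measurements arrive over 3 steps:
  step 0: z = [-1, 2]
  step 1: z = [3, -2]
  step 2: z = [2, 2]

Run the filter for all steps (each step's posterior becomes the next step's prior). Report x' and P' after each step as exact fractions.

step 0: x' = [-47/167, 312/835], P' = [96/167 90/167; 90/167 1236/835]
step 1: x' = [64684/88507, -322389/354028], P' = [45786/88507 37890/88507; 37890/88507 222873/177014]
step 2: x' = [-1298929/3484132, -14032203/17420660], P' = [897783/1742066 372528/871033; 372528/871033 21924627/17420660]

step 0: x̄ = F·x = [2, 3]
step 0: P̄ = F·P·Fᵀ + Q = [4 -6; -6 48]
step 0: y = z − H·x̄ = [1, 6]
step 0: S = H·P̄·Hᵀ + R = [260 -40; -40 19]
step 0: K = P̄·Hᵀ·S⁻¹ = [3/167 -64/167; -393/835 -60/167]
step 0: x' = x̄ + K·y = [-47/167, 312/835]
step 0: P' = (I − K·H)·P̄ = [96/167 90/167; 90/167 1236/835]
step 1: x̄ = F·x = [312/835, -1641/835]
step 1: P̄ = F·P·Fᵀ + Q = [2906/835 -2358/835; -2358/835 9849/835]
step 1: y = z − H·x̄ = [-1401/835, -1046/835]
step 1: S = H·P̄·Hᵀ + R = [73224/835 -21056/835; -21056/835 14129/835]
step 1: K = P̄·Hᵀ·S⁻¹ = [3948/88507 -30524/88507; -147093/354028 -25260/88507]
step 1: x' = x̄ + K·y = [64684/88507, -322389/354028]
step 1: P' = (I − K·H)·P̄ = [45786/88507 37890/88507; 37890/88507 222873/177014]
step 2: x̄ = F·x = [-322389/354028, 1743375/354028]
step 2: P̄ = F·P·Fᵀ + Q = [576901/177014 -441279/177014; -441279/177014 1997007/177014]
step 2: y = z − H·x̄ = [1209896/88507, 31639/177014]
step 2: S = H·P̄·Hᵀ + R = [7266960/88507 -2036360/88507; -2036360/88507 1419323/88507]
step 2: K = P̄·Hᵀ·S⁻¹ = [152727/3484132 -299261/871033; -14474067/34841320 -248352/871033]
step 2: x' = x̄ + K·y = [-1298929/3484132, -14032203/17420660]
step 2: P' = (I − K·H)·P̄ = [897783/1742066 372528/871033; 372528/871033 21924627/17420660]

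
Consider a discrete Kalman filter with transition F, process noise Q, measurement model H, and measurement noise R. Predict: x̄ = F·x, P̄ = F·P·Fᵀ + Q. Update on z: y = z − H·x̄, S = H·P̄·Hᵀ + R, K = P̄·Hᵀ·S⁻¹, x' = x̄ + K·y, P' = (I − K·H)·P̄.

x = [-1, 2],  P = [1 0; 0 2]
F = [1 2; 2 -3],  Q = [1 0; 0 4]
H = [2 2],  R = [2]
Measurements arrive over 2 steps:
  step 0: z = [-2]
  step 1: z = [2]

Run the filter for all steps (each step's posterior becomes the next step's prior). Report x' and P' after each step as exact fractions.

step 0: x' = [3, -136/33], P' = [10 -10; -10 346/33]
step 1: x' = [-5091/2191, 7362/2191], P' = [36311/10955 -7526/2191; -7526/2191 8882/2191]

step 0: x̄ = F·x = [3, -8]
step 0: P̄ = F·P·Fᵀ + Q = [10 -10; -10 26]
step 0: y = z − H·x̄ = [8]
step 0: S = H·P̄·Hᵀ + R = [66]
step 0: K = P̄·Hᵀ·S⁻¹ = [0; 16/33]
step 0: x' = x̄ + K·y = [3, -136/33]
step 0: P' = (I − K·H)·P̄ = [10 -10; -10 346/33]
step 1: x̄ = F·x = [-173/33, 202/11]
step 1: P̄ = F·P·Fᵀ + Q = [427/33 -582/11; -582/11 2842/11]
step 1: y = z − H·x̄ = [-800/33]
step 1: S = H·P̄·Hᵀ + R = [21910/33]
step 1: K = P̄·Hᵀ·S⁻¹ = [-1319/10955; 1356/2191]
step 1: x' = x̄ + K·y = [-5091/2191, 7362/2191]
step 1: P' = (I − K·H)·P̄ = [36311/10955 -7526/2191; -7526/2191 8882/2191]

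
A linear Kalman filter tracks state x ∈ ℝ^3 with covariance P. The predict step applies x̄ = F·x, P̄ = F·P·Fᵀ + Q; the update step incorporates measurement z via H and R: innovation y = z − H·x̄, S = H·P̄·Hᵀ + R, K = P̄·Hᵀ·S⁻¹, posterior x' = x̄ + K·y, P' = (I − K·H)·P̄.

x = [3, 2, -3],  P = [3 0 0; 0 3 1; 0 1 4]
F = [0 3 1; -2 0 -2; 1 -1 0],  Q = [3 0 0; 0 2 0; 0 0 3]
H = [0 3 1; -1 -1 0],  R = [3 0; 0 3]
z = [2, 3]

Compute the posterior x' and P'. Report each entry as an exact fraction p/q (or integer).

x' = [-11359/5227, -1949/5227, 31855/10454]
P' = [15068/5227 -2354/5227 2226/5227; -2354/5227 4160/5227 -7491/5227; 2226/5227 -7491/5227 45969/10454]

x̄ = F·x = [3, 0, 1]
P̄ = F·P·Fᵀ + Q = [40 -14 -10; -14 30 -4; -10 -4 9]
y = z − H·x̄ = [1, 6]
S = H·P̄·Hᵀ + R = [258 -34; -34 45]
K = P̄·Hᵀ·S⁻¹ = [-1612/5227 -4238/5227; 1663/5227 -602/5227; 341/10454 1755/5227]
x' = x̄ + K·y = [-11359/5227, -1949/5227, 31855/10454]
P' = (I − K·H)·P̄ = [15068/5227 -2354/5227 2226/5227; -2354/5227 4160/5227 -7491/5227; 2226/5227 -7491/5227 45969/10454]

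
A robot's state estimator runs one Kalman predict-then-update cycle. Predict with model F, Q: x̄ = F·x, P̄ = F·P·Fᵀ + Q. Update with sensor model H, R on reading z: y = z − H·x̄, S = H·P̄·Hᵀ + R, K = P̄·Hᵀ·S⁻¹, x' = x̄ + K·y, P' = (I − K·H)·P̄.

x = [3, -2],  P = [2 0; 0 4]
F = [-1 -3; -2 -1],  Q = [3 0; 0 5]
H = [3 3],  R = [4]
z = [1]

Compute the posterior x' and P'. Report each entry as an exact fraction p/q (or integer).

x' = [1563/407, -130/37]
P' = [4133/814 -355/74; -355/74 367/74]

x̄ = F·x = [3, -4]
P̄ = F·P·Fᵀ + Q = [41 16; 16 17]
y = z − H·x̄ = [4]
S = H·P̄·Hᵀ + R = [814]
K = P̄·Hᵀ·S⁻¹ = [171/814; 9/74]
x' = x̄ + K·y = [1563/407, -130/37]
P' = (I − K·H)·P̄ = [4133/814 -355/74; -355/74 367/74]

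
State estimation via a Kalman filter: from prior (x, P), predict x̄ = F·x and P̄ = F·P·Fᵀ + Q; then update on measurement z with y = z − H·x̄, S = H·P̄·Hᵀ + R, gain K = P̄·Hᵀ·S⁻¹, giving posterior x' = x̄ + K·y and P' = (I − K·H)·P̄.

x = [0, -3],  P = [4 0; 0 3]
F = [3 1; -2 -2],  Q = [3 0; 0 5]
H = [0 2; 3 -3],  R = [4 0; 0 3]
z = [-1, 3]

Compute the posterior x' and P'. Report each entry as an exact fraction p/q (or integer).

x̄ = F·x = [-3, 6]
P̄ = F·P·Fᵀ + Q = [42 -30; -30 33]
y = z − H·x̄ = [-13, 30]
S = H·P̄·Hᵀ + R = [136 -378; -378 1218]
K = P̄·Hᵀ·S⁻¹ = [102/271 558/1897; 213/542 -9/271]
x' = x̄ + K·y = [1767/1897, -57/542]
P' = (I − K·H)·P̄ = [1986/1897 204/271; 204/271 213/271]

x' = [1767/1897, -57/542]
P' = [1986/1897 204/271; 204/271 213/271]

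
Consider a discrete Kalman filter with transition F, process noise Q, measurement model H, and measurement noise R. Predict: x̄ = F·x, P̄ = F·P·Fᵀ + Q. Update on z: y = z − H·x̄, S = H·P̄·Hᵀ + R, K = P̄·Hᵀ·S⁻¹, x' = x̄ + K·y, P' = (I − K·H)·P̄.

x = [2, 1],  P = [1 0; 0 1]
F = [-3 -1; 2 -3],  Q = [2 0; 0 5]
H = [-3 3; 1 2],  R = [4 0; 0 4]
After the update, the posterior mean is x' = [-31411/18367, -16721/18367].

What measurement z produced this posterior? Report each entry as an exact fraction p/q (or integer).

x̄ = F·x = [-7, 1]
P̄ = F·P·Fᵀ + Q = [12 -3; -3 18]
S = H·P̄·Hᵀ + R = [328 81; 81 76]
K = P̄·Hᵀ·S⁻¹ = [-3906/18367 5613/18367; 2115/18367 5721/18367]
x' − x̄ = [97158/18367, -35088/18367] = K·y
y = (KᵀK)⁻¹·Kᵀ·(x' − x̄) = [-22, 2]
z = y + H·x̄ = [-22, 2] + [24, -5] = [2, -3]

z = [2, -3]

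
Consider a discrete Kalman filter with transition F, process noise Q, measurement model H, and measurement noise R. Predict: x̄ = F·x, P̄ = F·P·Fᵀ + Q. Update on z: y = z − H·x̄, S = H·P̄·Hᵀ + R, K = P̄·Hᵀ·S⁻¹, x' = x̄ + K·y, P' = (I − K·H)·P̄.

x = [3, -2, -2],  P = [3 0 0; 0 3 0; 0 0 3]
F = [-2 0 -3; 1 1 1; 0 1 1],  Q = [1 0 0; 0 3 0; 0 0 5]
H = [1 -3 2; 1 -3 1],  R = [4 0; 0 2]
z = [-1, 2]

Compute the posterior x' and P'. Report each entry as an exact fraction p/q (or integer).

x̄ = F·x = [0, -1, -4]
P̄ = F·P·Fᵀ + Q = [40 -15 -9; -15 12 6; -9 6 11]
y = z − H·x̄ = [4, 3]
S = H·P̄·Hᵀ + R = [178 179; 179 197]
K = P̄·Hᵀ·S⁻¹ = [-81/605 307/605; 372/3025 -1029/3025; 1879/3025 -1953/3025]
x' = x̄ + K·y = [597/605, -4624/3025, -10443/3025]
P' = (I − K·H)·P̄ = [1259/121 1581/605 -938/605; 1581/605 4503/3025 3546/3025; -938/605 3546/3025 11422/3025]

x' = [597/605, -4624/3025, -10443/3025]
P' = [1259/121 1581/605 -938/605; 1581/605 4503/3025 3546/3025; -938/605 3546/3025 11422/3025]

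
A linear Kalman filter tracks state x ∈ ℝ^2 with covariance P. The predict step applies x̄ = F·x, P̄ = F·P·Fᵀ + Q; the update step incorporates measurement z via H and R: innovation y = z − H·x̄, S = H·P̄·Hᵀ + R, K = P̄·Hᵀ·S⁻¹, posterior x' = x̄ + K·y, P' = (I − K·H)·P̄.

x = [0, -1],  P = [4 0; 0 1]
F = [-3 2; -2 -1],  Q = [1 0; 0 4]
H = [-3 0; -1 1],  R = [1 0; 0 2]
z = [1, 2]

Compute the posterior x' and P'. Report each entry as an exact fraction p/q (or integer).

x' = [-1398/4151, 7074/4151]
P' = [459/4151 421/4151; 421/4151 7205/4151]

x̄ = F·x = [-2, 1]
P̄ = F·P·Fᵀ + Q = [41 22; 22 21]
y = z − H·x̄ = [-5, -1]
S = H·P̄·Hᵀ + R = [370 57; 57 20]
K = P̄·Hᵀ·S⁻¹ = [-1377/4151 -19/4151; -1263/4151 3392/4151]
x' = x̄ + K·y = [-1398/4151, 7074/4151]
P' = (I − K·H)·P̄ = [459/4151 421/4151; 421/4151 7205/4151]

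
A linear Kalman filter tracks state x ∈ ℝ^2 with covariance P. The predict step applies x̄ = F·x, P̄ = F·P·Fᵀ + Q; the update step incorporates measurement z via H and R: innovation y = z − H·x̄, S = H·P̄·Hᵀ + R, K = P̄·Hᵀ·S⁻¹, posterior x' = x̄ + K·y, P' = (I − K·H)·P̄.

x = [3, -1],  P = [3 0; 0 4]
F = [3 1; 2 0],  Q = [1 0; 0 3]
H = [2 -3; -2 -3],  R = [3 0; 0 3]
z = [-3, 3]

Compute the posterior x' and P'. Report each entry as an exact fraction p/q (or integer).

x' = [-11376/8017, 186/8017]
P' = [2904/8017 54/8017; 54/8017 1293/8017]

x̄ = F·x = [8, 6]
P̄ = F·P·Fᵀ + Q = [32 18; 18 15]
y = z − H·x̄ = [-1, 37]
S = H·P̄·Hᵀ + R = [50 7; 7 482]
K = P̄·Hᵀ·S⁻¹ = [1882/8017 -1990/8017; -1257/8017 -1329/8017]
x' = x̄ + K·y = [-11376/8017, 186/8017]
P' = (I − K·H)·P̄ = [2904/8017 54/8017; 54/8017 1293/8017]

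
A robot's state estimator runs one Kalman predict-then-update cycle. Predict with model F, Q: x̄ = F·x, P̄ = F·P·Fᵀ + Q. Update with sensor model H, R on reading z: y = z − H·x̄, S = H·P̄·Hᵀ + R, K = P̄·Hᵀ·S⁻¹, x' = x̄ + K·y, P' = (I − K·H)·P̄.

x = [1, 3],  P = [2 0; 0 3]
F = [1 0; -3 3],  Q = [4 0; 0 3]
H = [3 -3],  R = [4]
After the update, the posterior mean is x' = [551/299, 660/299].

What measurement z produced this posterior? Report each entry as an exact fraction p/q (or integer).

x̄ = F·x = [1, 6]
P̄ = F·P·Fᵀ + Q = [6 -6; -6 48]
S = H·P̄·Hᵀ + R = [598]
K = P̄·Hᵀ·S⁻¹ = [18/299; -81/299]
x' − x̄ = [252/299, -1134/299] = K·y
y = (KᵀK)⁻¹·Kᵀ·(x' − x̄) = [14]
z = y + H·x̄ = [14] + [-15] = [-1]

z = [-1]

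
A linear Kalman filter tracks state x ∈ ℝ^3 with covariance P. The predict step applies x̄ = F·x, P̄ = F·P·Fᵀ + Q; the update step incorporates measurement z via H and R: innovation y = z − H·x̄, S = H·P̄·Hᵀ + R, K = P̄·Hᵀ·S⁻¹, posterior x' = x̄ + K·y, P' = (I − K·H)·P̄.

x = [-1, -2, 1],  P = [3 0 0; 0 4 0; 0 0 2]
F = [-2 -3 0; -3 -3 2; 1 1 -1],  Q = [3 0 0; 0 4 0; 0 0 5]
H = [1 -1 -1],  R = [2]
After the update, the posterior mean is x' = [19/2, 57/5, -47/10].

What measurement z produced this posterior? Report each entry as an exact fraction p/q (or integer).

z = [3]

x̄ = F·x = [8, 11, -4]
P̄ = F·P·Fᵀ + Q = [51 54 -18; 54 75 -25; -18 -25 14]
S = H·P̄·Hᵀ + R = [20]
K = P̄·Hᵀ·S⁻¹ = [3/4; 1/5; -7/20]
x' − x̄ = [3/2, 2/5, -7/10] = K·y
y = (KᵀK)⁻¹·Kᵀ·(x' − x̄) = [2]
z = y + H·x̄ = [2] + [1] = [3]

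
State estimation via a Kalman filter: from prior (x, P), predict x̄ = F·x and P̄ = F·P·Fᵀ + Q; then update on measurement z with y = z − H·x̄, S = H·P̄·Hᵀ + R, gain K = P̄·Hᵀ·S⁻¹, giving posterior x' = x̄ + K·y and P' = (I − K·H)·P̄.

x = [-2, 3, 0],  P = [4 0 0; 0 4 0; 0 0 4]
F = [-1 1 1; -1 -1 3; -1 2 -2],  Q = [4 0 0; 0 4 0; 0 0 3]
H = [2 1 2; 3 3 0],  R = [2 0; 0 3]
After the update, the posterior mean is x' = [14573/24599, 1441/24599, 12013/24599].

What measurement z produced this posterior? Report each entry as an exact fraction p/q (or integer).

z = [2, 2]

x̄ = F·x = [5, -1, 8]
P̄ = F·P·Fᵀ + Q = [16 12 4; 12 48 -28; 4 -28 39]
S = H·P̄·Hᵀ + R = [238 204; 204 795]
K = P̄·Hᵀ·S⁻¹ = [4034/24599 92/1447; -4000/24599 388/1447; 10133/24599 -284/1447]
x' − x̄ = [-108422/24599, 26040/24599, -184779/24599] = K·y
y = (KᵀK)⁻¹·Kᵀ·(x' − x̄) = [-23, -10]
z = y + H·x̄ = [-23, -10] + [25, 12] = [2, 2]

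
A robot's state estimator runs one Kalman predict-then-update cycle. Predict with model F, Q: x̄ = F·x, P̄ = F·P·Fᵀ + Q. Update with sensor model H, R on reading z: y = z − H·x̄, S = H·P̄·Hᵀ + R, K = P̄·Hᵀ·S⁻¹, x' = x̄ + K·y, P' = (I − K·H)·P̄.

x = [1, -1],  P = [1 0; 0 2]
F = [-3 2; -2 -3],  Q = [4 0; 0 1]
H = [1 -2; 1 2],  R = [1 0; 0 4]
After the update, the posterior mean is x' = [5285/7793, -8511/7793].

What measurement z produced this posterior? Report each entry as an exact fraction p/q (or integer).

x̄ = F·x = [-5, 1]
P̄ = F·P·Fᵀ + Q = [21 -6; -6 23]
S = H·P̄·Hᵀ + R = [138 -71; -71 93]
K = P̄·Hᵀ·S⁻¹ = [3708/7793 3585/7793; -1996/7793 1828/7793]
x' − x̄ = [44250/7793, -16304/7793] = K·y
y = (KᵀK)⁻¹·Kᵀ·(x' − x̄) = [10, 2]
z = y + H·x̄ = [10, 2] + [-7, -3] = [3, -1]

z = [3, -1]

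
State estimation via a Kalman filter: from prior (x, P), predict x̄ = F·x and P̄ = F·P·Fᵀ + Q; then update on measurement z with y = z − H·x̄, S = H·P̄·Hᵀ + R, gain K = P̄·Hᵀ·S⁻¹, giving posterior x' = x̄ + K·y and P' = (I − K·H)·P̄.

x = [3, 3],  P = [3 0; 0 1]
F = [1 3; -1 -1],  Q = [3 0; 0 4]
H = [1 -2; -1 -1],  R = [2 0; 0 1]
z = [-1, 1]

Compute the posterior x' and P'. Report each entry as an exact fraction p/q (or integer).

x̄ = F·x = [12, -6]
P̄ = F·P·Fᵀ + Q = [15 -6; -6 8]
y = z − H·x̄ = [-25, 7]
S = H·P̄·Hᵀ + R = [73 -5; -5 12]
K = P̄·Hᵀ·S⁻¹ = [279/851 -522/851; -274/851 -256/851]
x' = x̄ + K·y = [-417/851, -48/851]
P' = (I − K·H)·P̄ = [534/851 -12/851; -12/851 268/851]

x' = [-417/851, -48/851]
P' = [534/851 -12/851; -12/851 268/851]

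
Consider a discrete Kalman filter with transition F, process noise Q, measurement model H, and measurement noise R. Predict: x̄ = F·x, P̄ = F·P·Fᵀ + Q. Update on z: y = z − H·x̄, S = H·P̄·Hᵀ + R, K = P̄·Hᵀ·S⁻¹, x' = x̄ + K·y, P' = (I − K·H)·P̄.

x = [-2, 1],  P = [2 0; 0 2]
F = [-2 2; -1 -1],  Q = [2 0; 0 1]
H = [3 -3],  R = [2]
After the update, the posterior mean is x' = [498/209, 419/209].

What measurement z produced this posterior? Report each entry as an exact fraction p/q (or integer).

x̄ = F·x = [6, 1]
P̄ = F·P·Fᵀ + Q = [18 0; 0 5]
S = H·P̄·Hᵀ + R = [209]
K = P̄·Hᵀ·S⁻¹ = [54/209; -15/209]
x' − x̄ = [-756/209, 210/209] = K·y
y = (KᵀK)⁻¹·Kᵀ·(x' − x̄) = [-14]
z = y + H·x̄ = [-14] + [15] = [1]

z = [1]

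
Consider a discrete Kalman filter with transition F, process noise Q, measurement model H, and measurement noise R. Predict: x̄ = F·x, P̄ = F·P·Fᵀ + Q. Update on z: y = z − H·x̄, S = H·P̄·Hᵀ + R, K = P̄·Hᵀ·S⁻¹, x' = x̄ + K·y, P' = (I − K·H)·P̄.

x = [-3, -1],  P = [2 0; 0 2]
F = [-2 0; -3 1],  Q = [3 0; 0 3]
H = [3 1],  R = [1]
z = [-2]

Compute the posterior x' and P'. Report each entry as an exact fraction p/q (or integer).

x̄ = F·x = [6, 8]
P̄ = F·P·Fᵀ + Q = [11 12; 12 23]
y = z − H·x̄ = [-28]
S = H·P̄·Hᵀ + R = [195]
K = P̄·Hᵀ·S⁻¹ = [3/13; 59/195]
x' = x̄ + K·y = [-6/13, -92/195]
P' = (I − K·H)·P̄ = [8/13 -21/13; -21/13 1004/195]

x' = [-6/13, -92/195]
P' = [8/13 -21/13; -21/13 1004/195]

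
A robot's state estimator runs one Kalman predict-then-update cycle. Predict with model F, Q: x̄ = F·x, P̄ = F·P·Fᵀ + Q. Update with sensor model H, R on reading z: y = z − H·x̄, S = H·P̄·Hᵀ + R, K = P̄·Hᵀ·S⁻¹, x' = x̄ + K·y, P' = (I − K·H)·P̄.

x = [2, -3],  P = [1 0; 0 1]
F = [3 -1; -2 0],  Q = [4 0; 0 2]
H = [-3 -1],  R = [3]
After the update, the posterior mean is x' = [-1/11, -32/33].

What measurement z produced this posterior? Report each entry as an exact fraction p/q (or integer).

x̄ = F·x = [9, -4]
P̄ = F·P·Fᵀ + Q = [14 -6; -6 6]
S = H·P̄·Hᵀ + R = [99]
K = P̄·Hᵀ·S⁻¹ = [-4/11; 4/33]
x' − x̄ = [-100/11, 100/33] = K·y
y = (KᵀK)⁻¹·Kᵀ·(x' − x̄) = [25]
z = y + H·x̄ = [25] + [-23] = [2]

z = [2]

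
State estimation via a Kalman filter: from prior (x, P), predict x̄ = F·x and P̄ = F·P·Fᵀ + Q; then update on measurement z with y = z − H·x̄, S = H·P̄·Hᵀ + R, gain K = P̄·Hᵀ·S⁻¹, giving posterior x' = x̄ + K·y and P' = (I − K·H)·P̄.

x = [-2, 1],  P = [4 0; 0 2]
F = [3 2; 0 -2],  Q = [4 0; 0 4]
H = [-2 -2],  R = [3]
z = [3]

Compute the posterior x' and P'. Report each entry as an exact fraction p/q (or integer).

x' = [4/179, -286/179]
P' = [2192/179 -2072/179; -2072/179 2084/179]

x̄ = F·x = [-4, -2]
P̄ = F·P·Fᵀ + Q = [48 -8; -8 12]
y = z − H·x̄ = [-9]
S = H·P̄·Hᵀ + R = [179]
K = P̄·Hᵀ·S⁻¹ = [-80/179; -8/179]
x' = x̄ + K·y = [4/179, -286/179]
P' = (I − K·H)·P̄ = [2192/179 -2072/179; -2072/179 2084/179]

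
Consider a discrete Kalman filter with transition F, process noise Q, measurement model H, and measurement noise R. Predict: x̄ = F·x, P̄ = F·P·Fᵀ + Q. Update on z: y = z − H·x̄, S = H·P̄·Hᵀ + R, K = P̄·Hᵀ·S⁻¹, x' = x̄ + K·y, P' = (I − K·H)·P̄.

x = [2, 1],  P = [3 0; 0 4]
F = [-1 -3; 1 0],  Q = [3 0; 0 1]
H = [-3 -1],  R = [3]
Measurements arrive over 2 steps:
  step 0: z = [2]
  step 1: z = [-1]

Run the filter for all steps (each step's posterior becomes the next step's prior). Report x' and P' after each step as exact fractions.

step 0: x̄ = F·x = [-5, 2]
step 0: P̄ = F·P·Fᵀ + Q = [42 -3; -3 4]
step 0: y = z − H·x̄ = [-11]
step 0: S = H·P̄·Hᵀ + R = [367]
step 0: K = P̄·Hᵀ·S⁻¹ = [-123/367; 5/367]
step 0: x' = x̄ + K·y = [-482/367, 679/367]
step 0: P' = (I − K·H)·P̄ = [285/367 -486/367; -486/367 1443/367]
step 1: x̄ = F·x = [-1555/367, -482/367]
step 1: P̄ = F·P·Fᵀ + Q = [11457/367 1173/367; 1173/367 652/367]
step 1: y = z − H·x̄ = [-5514/367]
step 1: S = H·P̄·Hᵀ + R = [111904/367]
step 1: K = P̄·Hᵀ·S⁻¹ = [-4443/13988; -4171/111904]
step 1: x' = x̄ + K·y = [3743/6994, -42151/55952]
step 1: P' = (I − K·H)·P̄ = [1593/3497 -5787/13988; -5787/13988 151401/111904]

step 0: x' = [-482/367, 679/367], P' = [285/367 -486/367; -486/367 1443/367]
step 1: x' = [3743/6994, -42151/55952], P' = [1593/3497 -5787/13988; -5787/13988 151401/111904]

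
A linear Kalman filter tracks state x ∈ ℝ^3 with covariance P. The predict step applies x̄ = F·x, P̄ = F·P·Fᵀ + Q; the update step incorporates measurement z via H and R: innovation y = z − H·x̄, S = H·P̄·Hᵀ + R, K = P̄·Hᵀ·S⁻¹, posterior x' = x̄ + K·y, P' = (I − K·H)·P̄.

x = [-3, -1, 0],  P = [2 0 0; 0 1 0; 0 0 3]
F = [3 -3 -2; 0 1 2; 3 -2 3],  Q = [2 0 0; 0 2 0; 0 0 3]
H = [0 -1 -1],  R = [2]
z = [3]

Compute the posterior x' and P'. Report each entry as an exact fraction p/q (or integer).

x̄ = F·x = [-6, -1, -7]
P̄ = F·P·Fᵀ + Q = [41 -15 6; -15 15 16; 6 16 52]
y = z − H·x̄ = [-5]
S = H·P̄·Hᵀ + R = [101]
K = P̄·Hᵀ·S⁻¹ = [9/101; -31/101; -68/101]
x' = x̄ + K·y = [-651/101, 54/101, -367/101]
P' = (I − K·H)·P̄ = [4060/101 -1236/101 1218/101; -1236/101 554/101 -492/101; 1218/101 -492/101 628/101]

x' = [-651/101, 54/101, -367/101]
P' = [4060/101 -1236/101 1218/101; -1236/101 554/101 -492/101; 1218/101 -492/101 628/101]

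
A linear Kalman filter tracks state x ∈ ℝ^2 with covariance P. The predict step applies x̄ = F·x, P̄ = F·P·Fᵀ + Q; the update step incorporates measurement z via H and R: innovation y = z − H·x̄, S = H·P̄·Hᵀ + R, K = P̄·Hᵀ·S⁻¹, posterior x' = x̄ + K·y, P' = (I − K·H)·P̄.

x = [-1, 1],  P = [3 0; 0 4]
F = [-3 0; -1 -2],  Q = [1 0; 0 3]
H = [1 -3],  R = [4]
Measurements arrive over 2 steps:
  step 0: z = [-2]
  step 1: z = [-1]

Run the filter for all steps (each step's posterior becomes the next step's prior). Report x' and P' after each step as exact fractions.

step 0: x' = [65/22, 35/22], P' = [4927/176 1641/176; 1641/176 623/176]
step 1: x' = [30461/14030, 591/610], P' = [549824/7015 8394/305; 8394/305 3072/305]

step 0: x̄ = F·x = [3, -1]
step 0: P̄ = F·P·Fᵀ + Q = [28 9; 9 22]
step 0: y = z − H·x̄ = [-8]
step 0: S = H·P̄·Hᵀ + R = [176]
step 0: K = P̄·Hᵀ·S⁻¹ = [1/176; -57/176]
step 0: x' = x̄ + K·y = [65/22, 35/22]
step 0: P' = (I − K·H)·P̄ = [4927/176 1641/176; 1641/176 623/176]
step 1: x̄ = F·x = [-195/22, -135/22]
step 1: P̄ = F·P·Fᵀ + Q = [44519/176 24627/176; 24627/176 14511/176]
step 1: y = z − H·x̄ = [-116/11]
step 1: S = H·P̄·Hᵀ + R = [7015/44]
step 1: K = P̄·Hᵀ·S⁻¹ = [-14681/14030; -411/610]
step 1: x' = x̄ + K·y = [30461/14030, 591/610]
step 1: P' = (I − K·H)·P̄ = [549824/7015 8394/305; 8394/305 3072/305]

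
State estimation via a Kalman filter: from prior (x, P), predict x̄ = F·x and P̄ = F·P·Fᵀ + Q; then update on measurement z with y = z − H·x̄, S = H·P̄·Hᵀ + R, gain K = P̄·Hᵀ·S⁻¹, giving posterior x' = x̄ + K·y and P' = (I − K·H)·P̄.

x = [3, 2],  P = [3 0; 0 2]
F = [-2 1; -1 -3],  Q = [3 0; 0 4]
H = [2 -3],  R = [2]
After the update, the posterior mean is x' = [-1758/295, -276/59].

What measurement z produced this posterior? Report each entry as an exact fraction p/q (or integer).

z = [2]

x̄ = F·x = [-4, -9]
P̄ = F·P·Fᵀ + Q = [17 0; 0 25]
S = H·P̄·Hᵀ + R = [295]
K = P̄·Hᵀ·S⁻¹ = [34/295; -15/59]
x' − x̄ = [-578/295, 255/59] = K·y
y = (KᵀK)⁻¹·Kᵀ·(x' − x̄) = [-17]
z = y + H·x̄ = [-17] + [19] = [2]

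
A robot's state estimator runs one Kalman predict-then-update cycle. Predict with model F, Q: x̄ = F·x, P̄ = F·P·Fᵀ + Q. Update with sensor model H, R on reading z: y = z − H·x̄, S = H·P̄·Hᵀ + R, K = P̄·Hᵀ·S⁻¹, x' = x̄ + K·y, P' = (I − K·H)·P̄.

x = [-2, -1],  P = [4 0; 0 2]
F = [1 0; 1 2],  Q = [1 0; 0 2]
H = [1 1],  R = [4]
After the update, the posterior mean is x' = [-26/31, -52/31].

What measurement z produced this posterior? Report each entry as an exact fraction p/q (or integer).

x̄ = F·x = [-2, -4]
P̄ = F·P·Fᵀ + Q = [5 4; 4 14]
S = H·P̄·Hᵀ + R = [31]
K = P̄·Hᵀ·S⁻¹ = [9/31; 18/31]
x' − x̄ = [36/31, 72/31] = K·y
y = (KᵀK)⁻¹·Kᵀ·(x' − x̄) = [4]
z = y + H·x̄ = [4] + [-6] = [-2]

z = [-2]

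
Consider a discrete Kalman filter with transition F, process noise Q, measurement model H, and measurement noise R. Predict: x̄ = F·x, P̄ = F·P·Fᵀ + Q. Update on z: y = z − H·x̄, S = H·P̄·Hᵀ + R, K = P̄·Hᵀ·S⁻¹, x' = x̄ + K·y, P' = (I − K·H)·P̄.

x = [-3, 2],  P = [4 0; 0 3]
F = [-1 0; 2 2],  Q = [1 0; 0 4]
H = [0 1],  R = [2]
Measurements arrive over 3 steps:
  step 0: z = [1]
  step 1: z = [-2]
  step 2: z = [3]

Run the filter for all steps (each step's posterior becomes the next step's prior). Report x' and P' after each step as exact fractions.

step 0: x̄ = F·x = [3, -2]
step 0: P̄ = F·P·Fᵀ + Q = [5 -8; -8 32]
step 0: y = z − H·x̄ = [3]
step 0: S = H·P̄·Hᵀ + R = [34]
step 0: K = P̄·Hᵀ·S⁻¹ = [-4/17; 16/17]
step 0: x' = x̄ + K·y = [39/17, 14/17]
step 0: P' = (I − K·H)·P̄ = [53/17 -8/17; -8/17 32/17]
step 1: x̄ = F·x = [-39/17, 106/17]
step 1: P̄ = F·P·Fᵀ + Q = [70/17 -90/17; -90/17 344/17]
step 1: y = z − H·x̄ = [-140/17]
step 1: S = H·P̄·Hᵀ + R = [378/17]
step 1: K = P̄·Hᵀ·S⁻¹ = [-5/21; 172/189]
step 1: x' = x̄ + K·y = [-1/3, -34/27]
step 1: P' = (I − K·H)·P̄ = [20/7 -10/21; -10/21 344/189]
step 2: x̄ = F·x = [1/3, -86/27]
step 2: P̄ = F·P·Fᵀ + Q = [27/7 -100/21; -100/21 3572/189]
step 2: y = z − H·x̄ = [167/27]
step 2: S = H·P̄·Hᵀ + R = [3950/189]
step 2: K = P̄·Hᵀ·S⁻¹ = [-18/79; 1786/1975]
step 2: x' = x̄ + K·y = [-85/79, 4756/1975]
step 2: P' = (I − K·H)·P̄ = [219/79 -36/79; -36/79 3572/1975]

step 0: x' = [39/17, 14/17], P' = [53/17 -8/17; -8/17 32/17]
step 1: x' = [-1/3, -34/27], P' = [20/7 -10/21; -10/21 344/189]
step 2: x' = [-85/79, 4756/1975], P' = [219/79 -36/79; -36/79 3572/1975]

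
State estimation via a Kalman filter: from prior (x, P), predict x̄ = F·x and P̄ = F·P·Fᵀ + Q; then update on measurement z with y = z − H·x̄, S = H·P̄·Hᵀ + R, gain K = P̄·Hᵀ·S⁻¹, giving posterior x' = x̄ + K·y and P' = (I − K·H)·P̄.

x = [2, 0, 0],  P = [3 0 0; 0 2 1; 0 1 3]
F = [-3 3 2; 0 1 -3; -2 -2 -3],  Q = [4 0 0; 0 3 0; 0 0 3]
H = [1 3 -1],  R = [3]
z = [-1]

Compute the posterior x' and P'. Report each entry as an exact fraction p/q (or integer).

x̄ = F·x = [-6, 0, -4]
P̄ = F·P·Fᵀ + Q = [73 -19 -25; -19 26 26; -25 26 62]
y = z − H·x̄ = [1]
S = H·P̄·Hᵀ + R = [152]
K = P̄·Hᵀ·S⁻¹ = [41/152; 33/152; -9/152]
x' = x̄ + K·y = [-871/152, 33/152, -617/152]
P' = (I − K·H)·P̄ = [9415/152 -4241/152 -3431/152; -4241/152 2863/152 4249/152; -3431/152 4249/152 9343/152]

x' = [-871/152, 33/152, -617/152]
P' = [9415/152 -4241/152 -3431/152; -4241/152 2863/152 4249/152; -3431/152 4249/152 9343/152]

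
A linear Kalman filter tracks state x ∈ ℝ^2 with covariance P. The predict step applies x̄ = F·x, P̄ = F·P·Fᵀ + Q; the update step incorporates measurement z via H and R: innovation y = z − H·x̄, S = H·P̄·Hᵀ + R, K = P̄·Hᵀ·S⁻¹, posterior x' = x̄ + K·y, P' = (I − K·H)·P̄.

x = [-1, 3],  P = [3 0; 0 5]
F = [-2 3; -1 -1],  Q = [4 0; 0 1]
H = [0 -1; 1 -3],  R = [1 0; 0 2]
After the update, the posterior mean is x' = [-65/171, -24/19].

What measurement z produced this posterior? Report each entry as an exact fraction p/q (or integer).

z = [2, 3]

x̄ = F·x = [11, -2]
P̄ = F·P·Fᵀ + Q = [61 -9; -9 9]
S = H·P̄·Hᵀ + R = [10 36; 36 198]
K = P̄·Hᵀ·S⁻¹ = [-77/38 139/171; -27/38 -1/19]
x' − x̄ = [-1946/171, 14/19] = K·y
y = (KᵀK)⁻¹·Kᵀ·(x' − x̄) = [0, -14]
z = y + H·x̄ = [0, -14] + [2, 17] = [2, 3]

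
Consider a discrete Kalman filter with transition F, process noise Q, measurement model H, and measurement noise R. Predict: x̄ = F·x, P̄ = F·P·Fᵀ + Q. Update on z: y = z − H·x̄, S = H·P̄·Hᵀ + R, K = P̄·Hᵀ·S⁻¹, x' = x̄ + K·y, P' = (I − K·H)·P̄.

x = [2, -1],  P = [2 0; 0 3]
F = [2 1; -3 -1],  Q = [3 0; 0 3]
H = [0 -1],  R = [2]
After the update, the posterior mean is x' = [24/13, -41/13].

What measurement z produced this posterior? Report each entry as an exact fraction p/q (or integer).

z = [3]

x̄ = F·x = [3, -5]
P̄ = F·P·Fᵀ + Q = [14 -15; -15 24]
S = H·P̄·Hᵀ + R = [26]
K = P̄·Hᵀ·S⁻¹ = [15/26; -12/13]
x' − x̄ = [-15/13, 24/13] = K·y
y = (KᵀK)⁻¹·Kᵀ·(x' − x̄) = [-2]
z = y + H·x̄ = [-2] + [5] = [3]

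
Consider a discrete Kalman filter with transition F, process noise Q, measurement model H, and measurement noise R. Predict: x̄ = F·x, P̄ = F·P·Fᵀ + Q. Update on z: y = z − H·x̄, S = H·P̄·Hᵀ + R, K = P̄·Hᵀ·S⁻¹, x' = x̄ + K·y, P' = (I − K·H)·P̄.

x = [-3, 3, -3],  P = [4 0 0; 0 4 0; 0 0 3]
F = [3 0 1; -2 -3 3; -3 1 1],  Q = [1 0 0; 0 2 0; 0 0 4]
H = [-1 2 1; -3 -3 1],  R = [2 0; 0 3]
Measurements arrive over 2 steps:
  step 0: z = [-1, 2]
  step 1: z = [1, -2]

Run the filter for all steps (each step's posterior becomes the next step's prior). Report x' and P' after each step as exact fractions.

step 0: x' = [-101125/186558, -26599/62186, -40253/62186], P' = [1510795/559674 -199895/186558 275679/62186; -199895/186558 38851/62186 -109341/62186; 275679/62186 -109341/62186 522879/62186]
step 1: x' = [-26839383394/60899206165, 48679234711/60899206165, -54306553853/60899206165], P' = [58357949701/60899206165 -20822291614/60899206165 80776093077/60899206165; -20822291614/60899206165 19340720436/60899206165 -28335110418/60899206165; 80776093077/60899206165 -28335110418/60899206165 172505991459/60899206165]

step 0: x̄ = F·x = [-12, -12, 9]
step 0: P̄ = F·P·Fᵀ + Q = [40 -15 -33; -15 81 21; -33 21 47]
step 0: y = z − H·x̄ = [2, -79]
step 0: S = H·P̄·Hᵀ + R = [623 -163; -163 941]
step 0: K = P̄·Hᵀ·S⁻¹ = [-114527/559674 -84073/559674; 52489/186558 -25999/186558; 14259/62186 7955/62186]
step 0: x' = x̄ + K·y = [-101125/186558, -26599/62186, -40253/62186]
step 0: P' = (I − K·H)·P̄ = [1510795/559674 -199895/186558 275679/62186; -199895/186558 38851/62186 -109341/62186; 275679/62186 -109341/62186 522879/62186]
step 1: x̄ = F·x = [-70689/31093, 39682/93279, 34273/62186]
step 1: P̄ = F·P·Fᵀ + Q = [1874967/31093 5128352/93279 -648576/31093; 5128352/93279 16703174/279837 -519805/31093; -648576/31093 -519805/31093 848303/62186]
step 1: y = z − H·x̄ = [-499123/186558, -503415/62186]
step 1: S = H·P̄·Hᵀ + R = [38971201/559674 -42603839/186558; -42603839/186558 143751411/62186]
step 1: K = P̄·Hᵀ·S⁻¹ = [-9613219926/60899206165 -10610293728/60899206165; 15584311034/60899206165 -7963465628/60899206165; 17529838773/60899206165 5061014494/60899206165]
step 1: x' = x̄ + K·y = [-26839383394/60899206165, 48679234711/60899206165, -54306553853/60899206165]
step 1: P' = (I − K·H)·P̄ = [58357949701/60899206165 -20822291614/60899206165 80776093077/60899206165; -20822291614/60899206165 19340720436/60899206165 -28335110418/60899206165; 80776093077/60899206165 -28335110418/60899206165 172505991459/60899206165]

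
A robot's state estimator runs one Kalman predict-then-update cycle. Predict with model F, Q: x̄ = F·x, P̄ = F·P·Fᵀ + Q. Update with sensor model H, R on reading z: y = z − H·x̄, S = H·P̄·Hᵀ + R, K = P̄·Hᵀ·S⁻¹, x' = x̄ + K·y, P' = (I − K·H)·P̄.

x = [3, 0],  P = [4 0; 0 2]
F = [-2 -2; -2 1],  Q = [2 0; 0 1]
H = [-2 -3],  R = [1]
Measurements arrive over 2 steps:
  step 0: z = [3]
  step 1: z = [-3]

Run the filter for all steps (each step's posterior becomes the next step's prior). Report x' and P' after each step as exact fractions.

step 0: x̄ = F·x = [-6, -6]
step 0: P̄ = F·P·Fᵀ + Q = [26 12; 12 19]
step 0: y = z − H·x̄ = [-27]
step 0: S = H·P̄·Hᵀ + R = [420]
step 0: K = P̄·Hᵀ·S⁻¹ = [-22/105; -27/140]
step 0: x' = x̄ + K·y = [-12/35, -111/140]
step 0: P' = (I − K·H)·P̄ = [794/105 -174/35; -174/35 473/140]
step 1: x̄ = F·x = [159/70, -3/28]
step 1: P̄ = F·P·Fᵀ + Q = [629/105 569/42; 569/42 4579/84]
step 1: y = z − H·x̄ = [171/140]
step 1: S = H·P̄·Hᵀ + R = [284819/420]
step 1: K = P̄·Hᵀ·S⁻¹ = [-22102/284819; -80065/284819]
step 1: x' = x̄ + K·y = [619950/284819, -128310/284819]
step 1: P' = (I − K·H)·P̄ = [543110/284819 -354706/284819; -354706/284819 263159/284819]

step 0: x' = [-12/35, -111/140], P' = [794/105 -174/35; -174/35 473/140]
step 1: x' = [619950/284819, -128310/284819], P' = [543110/284819 -354706/284819; -354706/284819 263159/284819]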